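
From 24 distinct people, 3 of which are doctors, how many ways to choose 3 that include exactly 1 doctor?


Choose 1 of the 3 doctors and 2 of the other 21 people:
C(3,1)×C(21,2) = 3×210 = 630

630


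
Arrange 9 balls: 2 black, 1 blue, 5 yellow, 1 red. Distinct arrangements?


9!/(2!×1!×5!×1!) = 1512

1512


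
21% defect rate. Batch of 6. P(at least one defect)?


P(all good) = (79/100)^6 = 243087455521/1000000000000
P(≥1 defect) = 756912544479/1000000000000

P = 756912544479/1000000000000 ≈ 75.69%


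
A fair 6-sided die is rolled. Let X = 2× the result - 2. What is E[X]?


E[die] = (1+6)/2 = 7/2
E[X] = 2×7/2 - 2 = 5

E[X] = 5


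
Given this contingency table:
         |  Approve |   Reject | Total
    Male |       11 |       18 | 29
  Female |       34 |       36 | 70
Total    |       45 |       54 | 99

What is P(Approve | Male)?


P(Approve | Male) = 11/(11+18) = 11/29

P(Approve|Male) = 11/29 ≈ 37.93%


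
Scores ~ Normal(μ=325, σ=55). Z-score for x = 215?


z = (x - μ)/σ = (215 - 325)/55 = -2.0

z = -2.0


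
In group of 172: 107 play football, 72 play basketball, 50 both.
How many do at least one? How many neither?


|A∪B| = 107+72-50 = 129
Neither = 172-129 = 43

At least one: 129; Neither: 43


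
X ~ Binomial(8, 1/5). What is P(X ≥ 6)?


P(X ≥ 6) = Σ P(X=i) for i=6..8
P(X=6) = 448/390625
P(X=7) = 32/390625
P(X=8) = 1/390625
Sum = 481/390625

P(X ≥ 6) = 481/390625 ≈ 0.12%


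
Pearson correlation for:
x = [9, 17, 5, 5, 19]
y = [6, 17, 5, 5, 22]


n=5, Σx=55, Σy=55, Σxy=811, Σx²=781, Σy²=859
r = (5×811 - 55×55)/√((5×781 - 55²)(5×859 - 55²))
= 1030/√(880×1270) = 1030/√1117600 ≈ 1030/1057.1660 ≈ 0.9743

r ≈ 0.9743


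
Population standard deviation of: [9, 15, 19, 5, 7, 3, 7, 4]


Mean = 69/8
  (9-69/8)²=9/64
  (15-69/8)²=2601/64
  (19-69/8)²=6889/64
  (5-69/8)²=841/64
  (7-69/8)²=169/64
  (3-69/8)²=2025/64
  (7-69/8)²=169/64
  (4-69/8)²=1369/64
Σ(x-μ)² = 1759/8
σ² = (1759/8)/8 = 1759/64

σ = √(1759/64) ≈ 5.2426


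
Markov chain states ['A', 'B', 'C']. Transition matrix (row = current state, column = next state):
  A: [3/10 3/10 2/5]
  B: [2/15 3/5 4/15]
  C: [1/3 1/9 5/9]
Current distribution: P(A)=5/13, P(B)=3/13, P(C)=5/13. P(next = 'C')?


P(next=C) = Σᵢ P(now=i)×P(i→C)
= 5/13×2/5 + 3/13×4/15 + 5/13×5/9
= 2/13 + 4/65 + 25/117 = 251/585

P = 251/585 ≈ 0.4291


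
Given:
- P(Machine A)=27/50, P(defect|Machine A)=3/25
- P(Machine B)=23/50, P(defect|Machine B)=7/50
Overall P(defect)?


P(B) = Σ P(B|Aᵢ)×P(Aᵢ)
  3/25×27/50 = 81/1250
  7/50×23/50 = 161/2500
Sum = 323/2500

P(defect) = 323/2500 ≈ 12.92%


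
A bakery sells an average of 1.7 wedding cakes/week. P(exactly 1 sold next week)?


Poisson(λ=1.7): P(X=1) = e^(-λ)×λ^k/k!
= e^(-1.7) × 1.7^1 / 1!
≈ 0.1826835241 × 1.7 / 1 ≈ 0.310562

P(X=1) ≈ 0.310562 ≈ 31.06%


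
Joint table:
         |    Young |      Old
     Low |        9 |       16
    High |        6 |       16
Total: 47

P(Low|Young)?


P(Low|Young) = 9/(9+6) = 9/15 = 3/5

P = 3/5 ≈ 60.00%


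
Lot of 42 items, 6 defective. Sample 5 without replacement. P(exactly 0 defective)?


Hypergeometric: C(6,0)×C(36,5)/C(42,5)
= 1×376992/850668 = 4488/10127

P(X=0) = 4488/10127 ≈ 44.32%


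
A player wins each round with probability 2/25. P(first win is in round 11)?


Geometric: P(X=11) = (1-p)^(k-1)×p = (23/25)^10×2/25 = 82853022427298/2384185791015625

P(X=11) = 82853022427298/2384185791015625 ≈ 3.48%


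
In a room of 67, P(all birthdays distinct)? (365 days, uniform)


P(all different) = Π(365-i)/365 for i=0..66
= (365/365)×(364/365)×...×(299/365)
= 0.001560

P ≈ 0.0016 ≈ 0.16%


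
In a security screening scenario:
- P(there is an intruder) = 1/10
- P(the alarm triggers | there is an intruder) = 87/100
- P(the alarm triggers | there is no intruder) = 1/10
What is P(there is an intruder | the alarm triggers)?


Using Bayes' theorem:
P(A|B) = P(B|A)·P(A) / P(B)

P(the alarm triggers) = 87/100 × 1/10 + 1/10 × 9/10
= 87/1000 + 9/100 = 177/1000

P(there is an intruder|the alarm triggers) = (87/1000) / (177/1000) = 29/59

P(there is an intruder|the alarm triggers) = 29/59 ≈ 49.15%


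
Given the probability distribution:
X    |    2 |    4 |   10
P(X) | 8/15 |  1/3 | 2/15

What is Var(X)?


E[X] = 56/15
E[X²] = 104/5
Var(X) = E[X²] - (E[X])² = 104/5 - 3136/225 = 1544/225

Var(X) = 1544/225 ≈ 6.8622


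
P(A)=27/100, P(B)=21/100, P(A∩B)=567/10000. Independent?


P(A)×P(B) = 567/10000
P(A∩B) = 567/10000
Equal ✓ → Independent

Yes, independent


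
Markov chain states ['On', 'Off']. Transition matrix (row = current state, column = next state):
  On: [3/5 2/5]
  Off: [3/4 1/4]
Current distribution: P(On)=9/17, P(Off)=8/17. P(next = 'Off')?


P(next=Off) = Σᵢ P(now=i)×P(i→Off)
= 9/17×2/5 + 8/17×1/4
= 18/85 + 2/17 = 28/85

P = 28/85 ≈ 0.3294


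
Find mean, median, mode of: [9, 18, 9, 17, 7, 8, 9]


Sorted: [7, 8, 9, 9, 9, 17, 18]
Mean = 77/7 = 11
Median = 9
Freq: {9: 3, 18: 1, 17: 1, 7: 1, 8: 1}
Mode: [9]

Mean=11, Median=9, Mode=9


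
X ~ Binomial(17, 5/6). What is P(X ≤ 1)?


P(X ≤ 1) = Σ P(X=i) for i=0..1
P(X=0) = 1/16926659444736
P(X=1) = 85/16926659444736
Sum = 43/8463329722368

P(X ≤ 1) = 43/8463329722368 ≈ 0.00%


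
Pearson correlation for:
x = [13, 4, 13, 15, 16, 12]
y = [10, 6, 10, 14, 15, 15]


n=6, Σx=73, Σy=70, Σxy=914, Σx²=979, Σy²=882
r = (6×914 - 73×70)/√((6×979 - 73²)(6×882 - 70²))
= 374/√(545×392) = 374/√213640 ≈ 374/462.2121 ≈ 0.8092

r ≈ 0.8092


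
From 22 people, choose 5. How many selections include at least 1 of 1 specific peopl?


Complement: C(22,5) - C(21,5) = 26334 - 20349 = 5985

5985


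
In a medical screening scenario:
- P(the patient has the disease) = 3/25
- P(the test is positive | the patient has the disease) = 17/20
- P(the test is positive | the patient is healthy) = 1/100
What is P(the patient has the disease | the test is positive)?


Using Bayes' theorem:
P(A|B) = P(B|A)·P(A) / P(B)

P(the test is positive) = 17/20 × 3/25 + 1/100 × 22/25
= 51/500 + 11/1250 = 277/2500

P(the patient has the disease|the test is positive) = (51/500) / (277/2500) = 255/277

P(the patient has the disease|the test is positive) = 255/277 ≈ 92.06%


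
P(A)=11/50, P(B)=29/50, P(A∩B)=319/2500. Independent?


P(A)×P(B) = 319/2500
P(A∩B) = 319/2500
Equal ✓ → Independent

Yes, independent


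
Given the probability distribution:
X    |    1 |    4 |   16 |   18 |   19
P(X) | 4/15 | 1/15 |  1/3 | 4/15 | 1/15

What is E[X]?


E[X] = Σ x·P(X=x)
= (1)×(4/15) + (4)×(1/15) + (16)×(1/3) + (18)×(4/15) + (19)×(1/15)
= 179/15

E[X] = 179/15


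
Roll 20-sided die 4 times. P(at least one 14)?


P(no 14)^4 = (19/20)^4 = 130321/160000
P(≥1) = 1 - 130321/160000 = 29679/160000

P = 29679/160000 ≈ 18.55%


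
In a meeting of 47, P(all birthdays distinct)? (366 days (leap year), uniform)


P(all different) = Π(366-i)/366 for i=0..46
= (366/366)×(365/366)×...×(320/366)
= 0.045628

P ≈ 0.0456 ≈ 4.56%


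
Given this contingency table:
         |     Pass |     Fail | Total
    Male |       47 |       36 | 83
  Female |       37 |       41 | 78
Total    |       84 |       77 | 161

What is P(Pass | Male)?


P(Pass | Male) = 47/(47+36) = 47/83

P(Pass|Male) = 47/83 ≈ 56.63%


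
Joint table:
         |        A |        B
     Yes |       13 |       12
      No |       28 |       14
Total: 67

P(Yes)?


P(Yes) = (13+12)/67 = 25/67

P(Yes) = 25/67 ≈ 37.31%


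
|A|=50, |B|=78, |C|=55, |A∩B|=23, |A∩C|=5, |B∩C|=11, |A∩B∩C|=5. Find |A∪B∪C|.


|A∪B∪C| = 50+78+55-23-5-11+5 = 149

|A∪B∪C| = 149


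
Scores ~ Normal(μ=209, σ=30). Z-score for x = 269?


z = (x - μ)/σ = (269 - 209)/30 = 2.0

z = 2.0


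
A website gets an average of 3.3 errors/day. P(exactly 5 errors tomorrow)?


Poisson(λ=3.3): P(X=5) = e^(-λ)×λ^k/k!
= e^(-3.3) × 3.3^5 / 5!
≈ 0.0368831674 × 391.35393 / 120 ≈ 0.120286

P(X=5) ≈ 0.120286 ≈ 12.03%


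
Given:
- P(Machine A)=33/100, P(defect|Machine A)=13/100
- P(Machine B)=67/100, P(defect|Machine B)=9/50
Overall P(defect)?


P(B) = Σ P(B|Aᵢ)×P(Aᵢ)
  13/100×33/100 = 429/10000
  9/50×67/100 = 603/5000
Sum = 327/2000

P(defect) = 327/2000 ≈ 16.35%


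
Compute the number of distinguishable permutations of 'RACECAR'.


Letters: 7, freq: {'R': 2, 'A': 2, 'C': 2, 'E': 1}
7!/(2!×2!×2!×1!) = 5040/8 = 630

630


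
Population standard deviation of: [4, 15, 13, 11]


Mean = 43/4
  (4-43/4)²=729/16
  (15-43/4)²=289/16
  (13-43/4)²=81/16
  (11-43/4)²=1/16
Σ(x-μ)² = 275/4
σ² = (275/4)/4 = 275/16

σ = √(275/16) ≈ 4.1458


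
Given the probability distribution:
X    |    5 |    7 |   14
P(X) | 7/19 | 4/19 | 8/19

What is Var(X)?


E[X] = 175/19
E[X²] = 1939/19
Var(X) = E[X²] - (E[X])² = 1939/19 - 30625/361 = 6216/361

Var(X) = 6216/361 ≈ 17.2188


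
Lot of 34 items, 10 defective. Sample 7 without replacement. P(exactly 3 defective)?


Hypergeometric: C(10,3)×C(24,4)/C(34,7)
= 120×10626/5379616 = 7245/30566

P(X=3) = 7245/30566 ≈ 23.70%


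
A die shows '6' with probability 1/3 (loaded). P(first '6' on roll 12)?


Geometric: P(X=12) = (1-p)^(k-1)×p = (2/3)^11×1/3 = 2048/531441

P(X=12) = 2048/531441 ≈ 0.39%


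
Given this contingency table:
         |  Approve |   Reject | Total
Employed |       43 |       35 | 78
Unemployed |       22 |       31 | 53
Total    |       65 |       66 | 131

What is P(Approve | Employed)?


P(Approve | Employed) = 43/(43+35) = 43/78

P(Approve|Employed) = 43/78 ≈ 55.13%


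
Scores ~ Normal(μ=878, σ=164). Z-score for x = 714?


z = (x - μ)/σ = (714 - 878)/164 = -1.0

z = -1.0


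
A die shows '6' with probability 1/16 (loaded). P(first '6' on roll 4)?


Geometric: P(X=4) = (1-p)^(k-1)×p = (15/16)^3×1/16 = 3375/65536

P(X=4) = 3375/65536 ≈ 5.15%


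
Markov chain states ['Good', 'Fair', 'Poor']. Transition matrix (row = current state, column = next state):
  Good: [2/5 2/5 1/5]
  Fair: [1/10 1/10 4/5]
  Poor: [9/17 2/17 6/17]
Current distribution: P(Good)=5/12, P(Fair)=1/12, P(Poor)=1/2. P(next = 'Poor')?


P(next=Poor) = Σᵢ P(now=i)×P(i→Poor)
= 5/12×1/5 + 1/12×4/5 + 1/2×6/17
= 1/12 + 1/15 + 3/17 = 111/340

P = 111/340 ≈ 0.3265


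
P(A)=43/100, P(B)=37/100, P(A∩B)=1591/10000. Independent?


P(A)×P(B) = 1591/10000
P(A∩B) = 1591/10000
Equal ✓ → Independent

Yes, independent


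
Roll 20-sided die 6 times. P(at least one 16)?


P(no 16)^6 = (19/20)^6 = 47045881/64000000
P(≥1) = 1 - 47045881/64000000 = 16954119/64000000

P = 16954119/64000000 ≈ 26.49%


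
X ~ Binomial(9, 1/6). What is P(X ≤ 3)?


P(X ≤ 3) = Σ P(X=i) for i=0..3
P(X=0) = 1953125/10077696
P(X=1) = 390625/1119744
P(X=2) = 78125/279936
P(X=3) = 109375/839808
Sum = 4796875/5038848

P(X ≤ 3) = 4796875/5038848 ≈ 95.20%


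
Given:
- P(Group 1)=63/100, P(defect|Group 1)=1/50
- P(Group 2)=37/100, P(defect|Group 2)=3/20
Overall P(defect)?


P(B) = Σ P(B|Aᵢ)×P(Aᵢ)
  1/50×63/100 = 63/5000
  3/20×37/100 = 111/2000
Sum = 681/10000

P(defect) = 681/10000 ≈ 6.81%


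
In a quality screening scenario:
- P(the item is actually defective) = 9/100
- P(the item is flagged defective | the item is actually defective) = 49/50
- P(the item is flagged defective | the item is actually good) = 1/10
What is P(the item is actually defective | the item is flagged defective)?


Using Bayes' theorem:
P(A|B) = P(B|A)·P(A) / P(B)

P(the item is flagged defective) = 49/50 × 9/100 + 1/10 × 91/100
= 441/5000 + 91/1000 = 112/625

P(the item is actually defective|the item is flagged defective) = (441/5000) / (112/625) = 63/128

P(the item is actually defective|the item is flagged defective) = 63/128 ≈ 49.22%


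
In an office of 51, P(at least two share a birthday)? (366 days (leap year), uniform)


P(all different) = Π(366-i)/366 for i=0..50
= 0.025839
P(match) = 1 - 0.025839 = 0.974161

P ≈ 0.9742 ≈ 97.42%


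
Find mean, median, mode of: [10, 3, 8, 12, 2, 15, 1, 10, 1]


Sorted: [1, 1, 2, 3, 8, 10, 10, 12, 15]
Mean = 62/9
Median = 8
Freq: {10: 2, 3: 1, 8: 1, 12: 1, 2: 1, 15: 1, 1: 2}
Mode: [1, 10]

Mean=62/9, Median=8, Mode=[1, 10]


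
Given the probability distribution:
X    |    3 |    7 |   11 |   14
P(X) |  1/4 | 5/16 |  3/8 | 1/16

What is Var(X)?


E[X] = 127/16
E[X²] = 1203/16
Var(X) = E[X²] - (E[X])² = 1203/16 - 16129/256 = 3119/256

Var(X) = 3119/256 ≈ 12.1836


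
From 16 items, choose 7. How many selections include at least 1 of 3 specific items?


Complement: C(16,7) - C(13,7) = 11440 - 1716 = 9724

9724


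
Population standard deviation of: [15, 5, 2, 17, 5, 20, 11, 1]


Mean = 76/8 = 19/2
  (15-19/2)²=121/4
  (5-19/2)²=81/4
  (2-19/2)²=225/4
  (17-19/2)²=225/4
  (5-19/2)²=81/4
  (20-19/2)²=441/4
  (11-19/2)²=9/4
  (1-19/2)²=289/4
Σ(x-μ)² = 368
σ² = 368/8 = 46

σ = √(46) ≈ 6.7823


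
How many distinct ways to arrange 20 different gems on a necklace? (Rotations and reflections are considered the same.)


Free circular arrangements: rotations and reflections both identified.
(n-1)!/2 = 19!/2 = 121645100408832000/2 = 60822550204416000

60822550204416000


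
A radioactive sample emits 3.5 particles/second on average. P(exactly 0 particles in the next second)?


Poisson(λ=3.5): P(X=0) = e^(-λ)×λ^k/k!
= e^(-3.5) × 3.5^0 / 0!
≈ 0.03019738342 × 1 / 1 ≈ 0.030197

P(X=0) ≈ 0.030197 ≈ 3.02%


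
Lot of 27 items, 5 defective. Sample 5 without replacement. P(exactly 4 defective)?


Hypergeometric: C(5,4)×C(22,1)/C(27,5)
= 5×22/80730 = 11/8073

P(X=4) = 11/8073 ≈ 0.14%


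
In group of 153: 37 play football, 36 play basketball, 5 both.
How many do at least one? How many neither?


|A∪B| = 37+36-5 = 68
Neither = 153-68 = 85

At least one: 68; Neither: 85


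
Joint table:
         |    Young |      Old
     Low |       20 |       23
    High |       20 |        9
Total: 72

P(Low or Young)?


P(Low∨Young) = P(Low) + P(Young) - P(Low∧Young)
= (43 + 40 - 20)/72 = 63/72 = 7/8

P = 7/8 ≈ 87.50%


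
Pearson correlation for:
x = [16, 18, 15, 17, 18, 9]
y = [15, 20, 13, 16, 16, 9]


n=6, Σx=93, Σy=89, Σxy=1436, Σx²=1499, Σy²=1387
r = (6×1436 - 93×89)/√((6×1499 - 93²)(6×1387 - 89²))
= 339/√(345×401) = 339/√138345 ≈ 339/371.9476 ≈ 0.9114

r ≈ 0.9114


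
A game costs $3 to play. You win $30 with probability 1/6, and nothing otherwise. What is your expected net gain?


E[gain] = (30-3)×1/6 + (-3)×5/6
= 9/2 - 5/2 = 2

Expected net gain = $2 ≈ $2.00


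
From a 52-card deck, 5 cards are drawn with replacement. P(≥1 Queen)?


P(not a Queen) = 48/52 = 12/13
P(none in 5 draws) = (12/13)^5 = 248832/371293
P(≥1 Queen) = 1 - 248832/371293 = 122461/371293

P = 122461/371293 ≈ 32.98%


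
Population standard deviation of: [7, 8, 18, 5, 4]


Mean = 42/5
  (7-42/5)²=49/25
  (8-42/5)²=4/25
  (18-42/5)²=2304/25
  (5-42/5)²=289/25
  (4-42/5)²=484/25
Σ(x-μ)² = 626/5
σ² = (626/5)/5 = 626/25

σ = √(626/25) ≈ 5.0040


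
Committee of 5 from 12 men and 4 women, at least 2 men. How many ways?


Count by #men:
  2M,3W: C(12,2)×C(4,3)=264
  3M,2W: C(12,3)×C(4,2)=1320
  4M,1W: C(12,4)×C(4,1)=1980
  5M,0W: C(12,5)×C(4,0)=792
Total = 4356

4356


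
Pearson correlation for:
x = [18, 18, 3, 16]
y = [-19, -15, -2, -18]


n=4, Σx=55, Σy=-54, Σxy=-906, Σx²=913, Σy²=914
r = (4×(-906) - 55×(-54))/√((4×913 - 55²)(4×914 - (-54)²))
= -654/√(627×740) = -654/√463980 ≈ -654/681.1608 ≈ -0.9601

r ≈ -0.9601


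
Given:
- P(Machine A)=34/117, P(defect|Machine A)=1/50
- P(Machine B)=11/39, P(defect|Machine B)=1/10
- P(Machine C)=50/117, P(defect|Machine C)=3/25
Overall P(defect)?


P(B) = Σ P(B|Aᵢ)×P(Aᵢ)
  1/50×34/117 = 17/2925
  1/10×11/39 = 11/390
  3/25×50/117 = 2/39
Sum = 499/5850

P(defect) = 499/5850 ≈ 8.53%


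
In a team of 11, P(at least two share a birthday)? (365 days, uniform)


P(all different) = Π(365-i)/365 for i=0..10
= 0.858859
P(match) = 1 - 0.858859 = 0.141141

P ≈ 0.1411 ≈ 14.11%


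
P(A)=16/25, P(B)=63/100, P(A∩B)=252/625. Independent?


P(A)×P(B) = 252/625
P(A∩B) = 252/625
Equal ✓ → Independent

Yes, independent


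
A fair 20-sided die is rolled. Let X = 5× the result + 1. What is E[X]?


E[die] = (1+20)/2 = 21/2
E[X] = 5×21/2 + 1 = 107/2

E[X] = 107/2


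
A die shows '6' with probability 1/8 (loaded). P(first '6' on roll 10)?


Geometric: P(X=10) = (1-p)^(k-1)×p = (7/8)^9×1/8 = 40353607/1073741824

P(X=10) = 40353607/1073741824 ≈ 3.76%


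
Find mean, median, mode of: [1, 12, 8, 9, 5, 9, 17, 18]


Sorted: [1, 5, 8, 9, 9, 12, 17, 18]
Mean = 79/8
Median = 9
Freq: {1: 1, 12: 1, 8: 1, 9: 2, 5: 1, 17: 1, 18: 1}
Mode: [9]

Mean=79/8, Median=9, Mode=9


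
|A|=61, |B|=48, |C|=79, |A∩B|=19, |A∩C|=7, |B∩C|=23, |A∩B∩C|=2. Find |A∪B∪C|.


|A∪B∪C| = 61+48+79-19-7-23+2 = 141

|A∪B∪C| = 141


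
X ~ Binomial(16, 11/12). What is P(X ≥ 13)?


P(X ≥ 13) = Σ P(X=i) for i=13..16
P(X=13) = 1208294925037585/11555266180939776
P(X=14) = 1898749167916205/7703510787293184
P(X=15) = 4177248169415651/11555266180939776
P(X=16) = 45949729863572161/184884258895036416
Sum = 177688399404812857/184884258895036416

P(X ≥ 13) = 177688399404812857/184884258895036416 ≈ 96.11%


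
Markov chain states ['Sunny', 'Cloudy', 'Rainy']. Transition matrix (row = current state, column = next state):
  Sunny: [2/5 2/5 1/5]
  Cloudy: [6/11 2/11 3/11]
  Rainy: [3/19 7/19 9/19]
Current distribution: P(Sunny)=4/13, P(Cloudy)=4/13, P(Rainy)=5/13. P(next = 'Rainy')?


P(next=Rainy) = Σᵢ P(now=i)×P(i→Rainy)
= 4/13×1/5 + 4/13×3/11 + 5/13×9/19
= 4/65 + 12/143 + 45/247 = 4451/13585

P = 4451/13585 ≈ 0.3276


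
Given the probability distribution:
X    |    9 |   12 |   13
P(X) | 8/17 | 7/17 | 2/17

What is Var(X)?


E[X] = 182/17
E[X²] = 1994/17
Var(X) = E[X²] - (E[X])² = 1994/17 - 33124/289 = 774/289

Var(X) = 774/289 ≈ 2.6782


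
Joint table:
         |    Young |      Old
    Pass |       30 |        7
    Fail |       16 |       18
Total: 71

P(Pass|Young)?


P(Pass|Young) = 30/(30+16) = 30/46 = 15/23

P = 15/23 ≈ 65.22%


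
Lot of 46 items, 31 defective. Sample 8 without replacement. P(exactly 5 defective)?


Hypergeometric: C(31,5)×C(15,3)/C(46,8)
= 169911×455/260932815 = 132153/446039

P(X=5) = 132153/446039 ≈ 29.63%


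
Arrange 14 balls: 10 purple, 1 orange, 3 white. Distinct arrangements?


14!/(10!×1!×3!) = 4004

4004


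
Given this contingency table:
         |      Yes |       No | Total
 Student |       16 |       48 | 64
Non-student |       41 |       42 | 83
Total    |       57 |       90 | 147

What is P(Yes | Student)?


P(Yes | Student) = 16/(16+48) = 16/64 = 1/4

P(Yes|Student) = 1/4 ≈ 25.00%


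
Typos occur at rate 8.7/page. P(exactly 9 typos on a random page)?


Poisson(λ=8.7): P(X=9) = e^(-λ)×λ^k/k!
= e^(-8.7) × 8.7^9 / 9!
≈ 0.000166585811 × 285544154.243 / 362880 ≈ 0.131084

P(X=9) ≈ 0.131084 ≈ 13.11%


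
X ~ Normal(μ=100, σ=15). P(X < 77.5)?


z = (77.5-100)/15 = -1.5
P(Z < -1.5) = 0.0668

P(X < 77.5) ≈ 0.0668


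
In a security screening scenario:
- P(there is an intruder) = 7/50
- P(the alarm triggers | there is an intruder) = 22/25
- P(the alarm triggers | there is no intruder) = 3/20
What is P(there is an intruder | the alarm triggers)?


Using Bayes' theorem:
P(A|B) = P(B|A)·P(A) / P(B)

P(the alarm triggers) = 22/25 × 7/50 + 3/20 × 43/50
= 77/625 + 129/1000 = 1261/5000

P(there is an intruder|the alarm triggers) = (77/625) / (1261/5000) = 616/1261

P(there is an intruder|the alarm triggers) = 616/1261 ≈ 48.85%


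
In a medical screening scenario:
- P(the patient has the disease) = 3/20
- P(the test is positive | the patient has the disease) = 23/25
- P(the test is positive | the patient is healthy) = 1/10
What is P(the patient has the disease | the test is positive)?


Using Bayes' theorem:
P(A|B) = P(B|A)·P(A) / P(B)

P(the test is positive) = 23/25 × 3/20 + 1/10 × 17/20
= 69/500 + 17/200 = 223/1000

P(the patient has the disease|the test is positive) = (69/500) / (223/1000) = 138/223

P(the patient has the disease|the test is positive) = 138/223 ≈ 61.88%


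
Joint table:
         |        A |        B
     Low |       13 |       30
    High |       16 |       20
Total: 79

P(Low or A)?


P(Low∨A) = P(Low) + P(A) - P(Low∧A)
= (43 + 29 - 13)/79 = 59/79

P = 59/79 ≈ 74.68%


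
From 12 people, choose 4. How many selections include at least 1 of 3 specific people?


Complement: C(12,4) - C(9,4) = 495 - 126 = 369

369


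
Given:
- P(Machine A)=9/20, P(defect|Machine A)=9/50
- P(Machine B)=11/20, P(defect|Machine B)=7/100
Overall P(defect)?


P(B) = Σ P(B|Aᵢ)×P(Aᵢ)
  9/50×9/20 = 81/1000
  7/100×11/20 = 77/2000
Sum = 239/2000

P(defect) = 239/2000 ≈ 11.95%


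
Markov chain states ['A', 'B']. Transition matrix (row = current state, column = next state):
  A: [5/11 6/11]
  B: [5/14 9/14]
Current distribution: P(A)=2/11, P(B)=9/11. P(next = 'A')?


P(next=A) = Σᵢ P(now=i)×P(i→A)
= 2/11×5/11 + 9/11×5/14
= 10/121 + 45/154 = 635/1694

P = 635/1694 ≈ 0.3749


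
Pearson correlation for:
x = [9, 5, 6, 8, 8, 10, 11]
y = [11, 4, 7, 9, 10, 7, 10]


n=7, Σx=57, Σy=58, Σxy=493, Σx²=491, Σy²=516
r = (7×493 - 57×58)/√((7×491 - 57²)(7×516 - 58²))
= 145/√(188×248) = 145/√46624 ≈ 145/215.9259 ≈ 0.6715

r ≈ 0.6715


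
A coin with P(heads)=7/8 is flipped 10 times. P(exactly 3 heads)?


Binomial: P(X=3) = C(10,3)×p^3×(1-p)^7
= 120 × 343/512 × 1/2097152 = 5145/134217728

P(X=3) = 5145/134217728 ≈ 0.00%


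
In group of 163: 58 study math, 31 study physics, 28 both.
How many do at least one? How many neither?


|A∪B| = 58+31-28 = 61
Neither = 163-61 = 102

At least one: 61; Neither: 102


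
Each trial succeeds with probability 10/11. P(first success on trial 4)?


Geometric: P(X=4) = (1-p)^(k-1)×p = (1/11)^3×10/11 = 10/14641

P(X=4) = 10/14641 ≈ 0.07%


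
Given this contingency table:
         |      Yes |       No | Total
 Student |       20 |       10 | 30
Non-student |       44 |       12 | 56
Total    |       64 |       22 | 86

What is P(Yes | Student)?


P(Yes | Student) = 20/(20+10) = 20/30 = 2/3

P(Yes|Student) = 2/3 ≈ 66.67%


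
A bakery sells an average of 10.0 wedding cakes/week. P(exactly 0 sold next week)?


Poisson(λ=10.0): P(X=0) = e^(-λ)×λ^k/k!
= e^(-10.0) × 10.0^0 / 0!
≈ 4.539992976e-05 × 1 / 1 ≈ 0.000045

P(X=0) ≈ 0.000045 ≈ 0.00%


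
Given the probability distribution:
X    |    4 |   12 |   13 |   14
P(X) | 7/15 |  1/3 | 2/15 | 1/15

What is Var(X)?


E[X] = 128/15
E[X²] = 1366/15
Var(X) = E[X²] - (E[X])² = 1366/15 - 16384/225 = 4106/225

Var(X) = 4106/225 ≈ 18.2489


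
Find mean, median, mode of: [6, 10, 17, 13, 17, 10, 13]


Sorted: [6, 10, 10, 13, 13, 17, 17]
Mean = 86/7
Median = 13
Freq: {6: 1, 10: 2, 17: 2, 13: 2}
Mode: [10, 13, 17]

Mean=86/7, Median=13, Mode=[10, 13, 17]


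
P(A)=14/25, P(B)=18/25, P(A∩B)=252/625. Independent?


P(A)×P(B) = 252/625
P(A∩B) = 252/625
Equal ✓ → Independent

Yes, independent


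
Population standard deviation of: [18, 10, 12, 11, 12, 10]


Mean = 73/6
  (18-73/6)²=1225/36
  (10-73/6)²=169/36
  (12-73/6)²=1/36
  (11-73/6)²=49/36
  (12-73/6)²=1/36
  (10-73/6)²=169/36
Σ(x-μ)² = 269/6
σ² = (269/6)/6 = 269/36

σ = √(269/36) ≈ 2.7335


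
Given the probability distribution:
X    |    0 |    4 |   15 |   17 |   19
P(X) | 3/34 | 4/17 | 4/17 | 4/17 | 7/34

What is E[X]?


E[X] = Σ x·P(X=x)
= (0)×(3/34) + (4)×(4/17) + (15)×(4/17) + (17)×(4/17) + (19)×(7/34)
= 421/34

E[X] = 421/34


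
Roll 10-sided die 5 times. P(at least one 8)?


P(no 8)^5 = (9/10)^5 = 59049/100000
P(≥1) = 1 - 59049/100000 = 40951/100000

P = 40951/100000 ≈ 40.95%


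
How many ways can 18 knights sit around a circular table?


Circular arrangements of 18 distinct objects: fix one position to break rotational symmetry.
(n-1)! = 17! = 355687428096000

355687428096000


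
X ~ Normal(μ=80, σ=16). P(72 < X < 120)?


z₁=(72-80)/16=-0.5, z₂=(120-80)/16=2.5
P = Φ(2.5) - Φ(-0.5) = 0.993790 - 0.308538 = 0.685252 ≈ 0.6853

P(72 < X < 120) ≈ 0.6853


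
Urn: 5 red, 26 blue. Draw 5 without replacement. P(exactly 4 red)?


Hypergeometric: C(5,4)×C(26,1)/C(31,5)
= 5×26/169911 = 130/169911

P(X=4) = 130/169911 ≈ 0.08%


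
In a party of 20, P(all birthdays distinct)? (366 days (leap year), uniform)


P(all different) = Π(366-i)/366 for i=0..19
= (366/366)×(365/366)×...×(347/366)
= 0.589430

P ≈ 0.5894 ≈ 58.94%


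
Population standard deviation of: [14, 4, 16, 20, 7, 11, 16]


Mean = 88/7
  (14-88/7)²=100/49
  (4-88/7)²=3600/49
  (16-88/7)²=576/49
  (20-88/7)²=2704/49
  (7-88/7)²=1521/49
  (11-88/7)²=121/49
  (16-88/7)²=576/49
Σ(x-μ)² = 1314/7
σ² = (1314/7)/7 = 1314/49

σ = √(1314/49) ≈ 5.1784


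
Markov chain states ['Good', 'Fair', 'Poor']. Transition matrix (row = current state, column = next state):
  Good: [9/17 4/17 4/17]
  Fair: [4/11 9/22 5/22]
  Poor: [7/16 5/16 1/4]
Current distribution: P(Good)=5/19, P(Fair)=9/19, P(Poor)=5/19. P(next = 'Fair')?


P(next=Fair) = Σᵢ P(now=i)×P(i→Fair)
= 5/19×4/17 + 9/19×9/22 + 5/19×5/16
= 20/323 + 81/418 + 25/304 = 19211/56848

P = 19211/56848 ≈ 0.3379


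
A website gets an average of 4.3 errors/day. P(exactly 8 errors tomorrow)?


Poisson(λ=4.3): P(X=8) = e^(-λ)×λ^k/k!
= e^(-4.3) × 4.3^8 / 8!
≈ 0.01356855901 × 116882.002776 / 40320 ≈ 0.039333

P(X=8) ≈ 0.039333 ≈ 3.93%


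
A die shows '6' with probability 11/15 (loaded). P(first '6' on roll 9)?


Geometric: P(X=9) = (1-p)^(k-1)×p = (4/15)^8×11/15 = 720896/38443359375

P(X=9) = 720896/38443359375 ≈ 0.00%


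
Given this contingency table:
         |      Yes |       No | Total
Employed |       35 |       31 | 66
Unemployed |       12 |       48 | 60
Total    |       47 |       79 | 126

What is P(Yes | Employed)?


P(Yes | Employed) = 35/(35+31) = 35/66

P(Yes|Employed) = 35/66 ≈ 53.03%


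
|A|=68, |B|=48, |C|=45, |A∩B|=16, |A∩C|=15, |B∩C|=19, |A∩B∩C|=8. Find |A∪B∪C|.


|A∪B∪C| = 68+48+45-16-15-19+8 = 119

|A∪B∪C| = 119


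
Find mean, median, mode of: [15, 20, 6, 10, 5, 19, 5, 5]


Sorted: [5, 5, 5, 6, 10, 15, 19, 20]
Mean = 85/8
Median = 8
Freq: {15: 1, 20: 1, 6: 1, 10: 1, 5: 3, 19: 1}
Mode: [5]

Mean=85/8, Median=8, Mode=5


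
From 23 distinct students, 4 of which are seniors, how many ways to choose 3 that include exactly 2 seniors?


Choose 2 of the 4 seniors and 1 of the other 19 students:
C(4,2)×C(19,1) = 6×19 = 114

114


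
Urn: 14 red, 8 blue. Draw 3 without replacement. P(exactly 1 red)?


Hypergeometric: C(14,1)×C(8,2)/C(22,3)
= 14×28/1540 = 14/55

P(X=1) = 14/55 ≈ 25.45%


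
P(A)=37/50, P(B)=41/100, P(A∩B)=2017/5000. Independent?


P(A)×P(B) = 1517/5000
P(A∩B) = 2017/5000
Not equal → NOT independent

No, not independent


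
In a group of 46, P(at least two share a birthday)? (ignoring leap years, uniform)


P(all different) = Π(365-i)/365 for i=0..45
= 0.051747
P(match) = 1 - 0.051747 = 0.948253

P ≈ 0.9483 ≈ 94.83%


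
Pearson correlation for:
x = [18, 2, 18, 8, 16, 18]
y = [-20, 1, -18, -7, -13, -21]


n=6, Σx=80, Σy=-78, Σxy=-1324, Σx²=1296, Σy²=1384
r = (6×(-1324) - 80×(-78))/√((6×1296 - 80²)(6×1384 - (-78)²))
= -1704/√(1376×2220) = -1704/√3054720 ≈ -1704/1747.7757 ≈ -0.9750

r ≈ -0.9750


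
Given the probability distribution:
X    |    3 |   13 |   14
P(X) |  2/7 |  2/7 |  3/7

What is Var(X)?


E[X] = 74/7
E[X²] = 944/7
Var(X) = E[X²] - (E[X])² = 944/7 - 5476/49 = 1132/49

Var(X) = 1132/49 ≈ 23.1020


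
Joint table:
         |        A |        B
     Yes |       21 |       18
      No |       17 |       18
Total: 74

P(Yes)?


P(Yes) = (21+18)/74 = 39/74

P(Yes) = 39/74 ≈ 52.70%


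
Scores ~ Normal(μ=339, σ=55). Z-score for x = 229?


z = (x - μ)/σ = (229 - 339)/55 = -2.0

z = -2.0


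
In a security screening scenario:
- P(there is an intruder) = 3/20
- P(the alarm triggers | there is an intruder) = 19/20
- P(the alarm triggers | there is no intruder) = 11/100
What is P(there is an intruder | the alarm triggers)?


Using Bayes' theorem:
P(A|B) = P(B|A)·P(A) / P(B)

P(the alarm triggers) = 19/20 × 3/20 + 11/100 × 17/20
= 57/400 + 187/2000 = 59/250

P(there is an intruder|the alarm triggers) = (57/400) / (59/250) = 285/472

P(there is an intruder|the alarm triggers) = 285/472 ≈ 60.38%


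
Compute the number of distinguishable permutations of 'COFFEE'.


Letters: 6, freq: {'C': 1, 'O': 1, 'F': 2, 'E': 2}
6!/(1!×1!×2!×2!) = 720/4 = 180

180


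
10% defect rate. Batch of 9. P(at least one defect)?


P(all good) = (9/10)^9 = 387420489/1000000000
P(≥1 defect) = 612579511/1000000000

P = 612579511/1000000000 ≈ 61.26%


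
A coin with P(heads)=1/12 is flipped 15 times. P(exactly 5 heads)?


Binomial: P(X=5) = C(15,5)×p^5×(1-p)^10
= 3003 × 1/248832 × 25937424601/61917364224 = 25963362025601/5135673858195456

P(X=5) = 25963362025601/5135673858195456 ≈ 0.51%


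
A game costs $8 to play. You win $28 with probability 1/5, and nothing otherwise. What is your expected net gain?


E[gain] = (28-8)×1/5 + (-8)×4/5
= 4 - 32/5 = -12/5

Expected net gain = $-12/5 ≈ $-2.40


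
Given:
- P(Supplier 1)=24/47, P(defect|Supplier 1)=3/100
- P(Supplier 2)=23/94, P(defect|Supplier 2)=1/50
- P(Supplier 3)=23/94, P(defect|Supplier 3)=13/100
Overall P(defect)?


P(B) = Σ P(B|Aᵢ)×P(Aᵢ)
  3/100×24/47 = 18/1175
  1/50×23/94 = 23/4700
  13/100×23/94 = 299/9400
Sum = 489/9400

P(defect) = 489/9400 ≈ 5.20%


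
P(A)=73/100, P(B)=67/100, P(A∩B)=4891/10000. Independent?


P(A)×P(B) = 4891/10000
P(A∩B) = 4891/10000
Equal ✓ → Independent

Yes, independent


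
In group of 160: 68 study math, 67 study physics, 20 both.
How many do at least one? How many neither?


|A∪B| = 68+67-20 = 115
Neither = 160-115 = 45

At least one: 115; Neither: 45


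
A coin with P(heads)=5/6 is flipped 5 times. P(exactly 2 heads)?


Binomial: P(X=2) = C(5,2)×p^2×(1-p)^3
= 10 × 25/36 × 1/216 = 125/3888

P(X=2) = 125/3888 ≈ 3.22%


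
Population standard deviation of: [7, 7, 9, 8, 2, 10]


Mean = 43/6
  (7-43/6)²=1/36
  (7-43/6)²=1/36
  (9-43/6)²=121/36
  (8-43/6)²=25/36
  (2-43/6)²=961/36
  (10-43/6)²=289/36
Σ(x-μ)² = 233/6
σ² = (233/6)/6 = 233/36

σ = √(233/36) ≈ 2.5441


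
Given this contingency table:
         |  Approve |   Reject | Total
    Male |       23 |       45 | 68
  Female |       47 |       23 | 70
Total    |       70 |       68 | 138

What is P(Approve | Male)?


P(Approve | Male) = 23/(23+45) = 23/68

P(Approve|Male) = 23/68 ≈ 33.82%


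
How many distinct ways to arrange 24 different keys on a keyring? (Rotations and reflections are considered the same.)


Free circular arrangements: rotations and reflections both identified.
(n-1)!/2 = 23!/2 = 25852016738884976640000/2 = 12926008369442488320000

12926008369442488320000


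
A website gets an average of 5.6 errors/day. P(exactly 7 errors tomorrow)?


Poisson(λ=5.6): P(X=7) = e^(-λ)×λ^k/k!
= e^(-5.6) × 5.6^7 / 7!
≈ 0.003697863716 × 172709.484954 / 5040 ≈ 0.126717

P(X=7) ≈ 0.126717 ≈ 12.67%


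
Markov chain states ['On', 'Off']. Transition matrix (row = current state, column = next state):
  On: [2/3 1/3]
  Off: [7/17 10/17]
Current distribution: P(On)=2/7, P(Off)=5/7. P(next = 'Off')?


P(next=Off) = Σᵢ P(now=i)×P(i→Off)
= 2/7×1/3 + 5/7×10/17
= 2/21 + 50/119 = 184/357

P = 184/357 ≈ 0.5154


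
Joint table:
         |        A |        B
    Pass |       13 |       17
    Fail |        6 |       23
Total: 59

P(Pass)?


P(Pass) = (13+17)/59 = 30/59

P(Pass) = 30/59 ≈ 50.85%


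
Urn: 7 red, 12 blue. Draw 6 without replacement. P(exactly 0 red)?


Hypergeometric: C(7,0)×C(12,6)/C(19,6)
= 1×924/27132 = 11/323

P(X=0) = 11/323 ≈ 3.41%


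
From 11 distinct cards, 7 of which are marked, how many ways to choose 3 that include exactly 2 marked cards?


Choose 2 of the 7 marked cards and 1 of the other 4 cards:
C(7,2)×C(4,1) = 21×4 = 84

84


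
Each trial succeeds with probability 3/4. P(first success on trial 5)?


Geometric: P(X=5) = (1-p)^(k-1)×p = (1/4)^4×3/4 = 3/1024

P(X=5) = 3/1024 ≈ 0.29%


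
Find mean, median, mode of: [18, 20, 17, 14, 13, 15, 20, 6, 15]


Sorted: [6, 13, 14, 15, 15, 17, 18, 20, 20]
Mean = 138/9 = 46/3
Median = 15
Freq: {18: 1, 20: 2, 17: 1, 14: 1, 13: 1, 15: 2, 6: 1}
Mode: [15, 20]

Mean=46/3, Median=15, Mode=[15, 20]


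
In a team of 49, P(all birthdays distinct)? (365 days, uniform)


P(all different) = Π(365-i)/365 for i=0..48
= (365/365)×(364/365)×...×(317/365)
= 0.034220

P ≈ 0.0342 ≈ 3.42%


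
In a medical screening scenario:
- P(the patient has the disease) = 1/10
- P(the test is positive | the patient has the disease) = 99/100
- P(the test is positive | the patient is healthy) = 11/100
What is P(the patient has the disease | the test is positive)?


Using Bayes' theorem:
P(A|B) = P(B|A)·P(A) / P(B)

P(the test is positive) = 99/100 × 1/10 + 11/100 × 9/10
= 99/1000 + 99/1000 = 99/500

P(the patient has the disease|the test is positive) = (99/1000) / (99/500) = 1/2

P(the patient has the disease|the test is positive) = 1/2 ≈ 50.00%


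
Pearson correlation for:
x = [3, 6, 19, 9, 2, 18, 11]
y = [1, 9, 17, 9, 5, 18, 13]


n=7, Σx=68, Σy=72, Σxy=938, Σx²=936, Σy²=970
r = (7×938 - 68×72)/√((7×936 - 68²)(7×970 - 72²))
= 1670/√(1928×1606) = 1670/√3096368 ≈ 1670/1759.6500 ≈ 0.9491

r ≈ 0.9491


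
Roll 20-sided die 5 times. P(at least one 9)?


P(no 9)^5 = (19/20)^5 = 2476099/3200000
P(≥1) = 1 - 2476099/3200000 = 723901/3200000

P = 723901/3200000 ≈ 22.62%


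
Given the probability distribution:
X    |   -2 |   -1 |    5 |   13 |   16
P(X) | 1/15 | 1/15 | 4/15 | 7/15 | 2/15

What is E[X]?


E[X] = Σ x·P(X=x)
= (-2)×(1/15) + (-1)×(1/15) + (5)×(4/15) + (13)×(7/15) + (16)×(2/15)
= 28/3

E[X] = 28/3


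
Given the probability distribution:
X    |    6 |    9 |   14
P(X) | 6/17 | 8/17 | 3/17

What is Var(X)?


E[X] = 150/17
E[X²] = 1452/17
Var(X) = E[X²] - (E[X])² = 1452/17 - 22500/289 = 2184/289

Var(X) = 2184/289 ≈ 7.5571


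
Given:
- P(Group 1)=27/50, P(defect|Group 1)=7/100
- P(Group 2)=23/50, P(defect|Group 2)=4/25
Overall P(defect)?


P(B) = Σ P(B|Aᵢ)×P(Aᵢ)
  7/100×27/50 = 189/5000
  4/25×23/50 = 46/625
Sum = 557/5000

P(defect) = 557/5000 ≈ 11.14%


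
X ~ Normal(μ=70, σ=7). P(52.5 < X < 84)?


z₁=(52.5-70)/7=-2.5, z₂=(84-70)/7=2.0
P = Φ(2.0) - Φ(-2.5) = 0.977250 - 0.006210 = 0.971040 ≈ 0.9710

P(52.5 < X < 84) ≈ 0.9710


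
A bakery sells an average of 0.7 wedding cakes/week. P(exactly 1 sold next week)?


Poisson(λ=0.7): P(X=1) = e^(-λ)×λ^k/k!
= e^(-0.7) × 0.7^1 / 1!
≈ 0.4965853038 × 0.7 / 1 ≈ 0.347610

P(X=1) ≈ 0.347610 ≈ 34.76%


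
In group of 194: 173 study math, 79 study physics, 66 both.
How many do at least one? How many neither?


|A∪B| = 173+79-66 = 186
Neither = 194-186 = 8

At least one: 186; Neither: 8


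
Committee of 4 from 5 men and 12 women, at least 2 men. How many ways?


Count by #men:
  2M,2W: C(5,2)×C(12,2)=660
  3M,1W: C(5,3)×C(12,1)=120
  4M,0W: C(5,4)×C(12,0)=5
Total = 785

785


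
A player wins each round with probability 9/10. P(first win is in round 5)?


Geometric: P(X=5) = (1-p)^(k-1)×p = (1/10)^4×9/10 = 9/100000

P(X=5) = 9/100000 ≈ 0.01%


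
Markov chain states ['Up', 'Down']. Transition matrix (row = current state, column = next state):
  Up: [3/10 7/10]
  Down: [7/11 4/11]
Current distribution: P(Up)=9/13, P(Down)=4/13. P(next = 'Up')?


P(next=Up) = Σᵢ P(now=i)×P(i→Up)
= 9/13×3/10 + 4/13×7/11
= 27/130 + 28/143 = 577/1430

P = 577/1430 ≈ 0.4035


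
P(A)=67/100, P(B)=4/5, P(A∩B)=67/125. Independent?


P(A)×P(B) = 67/125
P(A∩B) = 67/125
Equal ✓ → Independent

Yes, independent


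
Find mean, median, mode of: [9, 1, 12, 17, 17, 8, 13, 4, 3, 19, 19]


Sorted: [1, 3, 4, 8, 9, 12, 13, 17, 17, 19, 19]
Mean = 122/11
Median = 12
Freq: {9: 1, 1: 1, 12: 1, 17: 2, 8: 1, 13: 1, 4: 1, 3: 1, 19: 2}
Mode: [17, 19]

Mean=122/11, Median=12, Mode=[17, 19]


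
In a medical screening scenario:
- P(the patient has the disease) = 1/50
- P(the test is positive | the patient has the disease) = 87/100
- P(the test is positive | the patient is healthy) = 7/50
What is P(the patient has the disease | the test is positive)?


Using Bayes' theorem:
P(A|B) = P(B|A)·P(A) / P(B)

P(the test is positive) = 87/100 × 1/50 + 7/50 × 49/50
= 87/5000 + 343/2500 = 773/5000

P(the patient has the disease|the test is positive) = (87/5000) / (773/5000) = 87/773

P(the patient has the disease|the test is positive) = 87/773 ≈ 11.25%


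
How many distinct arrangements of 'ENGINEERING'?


Letters: 11, freq: {'E': 3, 'N': 3, 'G': 2, 'I': 2, 'R': 1}
11!/(3!×3!×2!×2!×1!) = 39916800/144 = 277200

277200


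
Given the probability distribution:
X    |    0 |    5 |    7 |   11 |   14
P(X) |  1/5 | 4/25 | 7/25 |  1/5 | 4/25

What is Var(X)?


E[X] = 36/5
E[X²] = 1832/25
Var(X) = E[X²] - (E[X])² = 1832/25 - 1296/25 = 536/25

Var(X) = 536/25 ≈ 21.4400


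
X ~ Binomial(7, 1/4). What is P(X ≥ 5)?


P(X ≥ 5) = Σ P(X=i) for i=5..7
P(X=5) = 189/16384
P(X=6) = 21/16384
P(X=7) = 1/16384
Sum = 211/16384

P(X ≥ 5) = 211/16384 ≈ 1.29%


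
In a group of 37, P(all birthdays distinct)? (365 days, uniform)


P(all different) = Π(365-i)/365 for i=0..36
= (365/365)×(364/365)×...×(329/365)
= 0.151266

P ≈ 0.1513 ≈ 15.13%


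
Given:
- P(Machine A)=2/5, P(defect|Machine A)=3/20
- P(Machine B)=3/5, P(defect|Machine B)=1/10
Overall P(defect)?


P(B) = Σ P(B|Aᵢ)×P(Aᵢ)
  3/20×2/5 = 3/50
  1/10×3/5 = 3/50
Sum = 3/25

P(defect) = 3/25 ≈ 12.00%


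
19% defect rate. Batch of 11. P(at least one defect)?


P(all good) = (81/100)^11 = 984770902183611232881/10000000000000000000000
P(≥1 defect) = 9015229097816388767119/10000000000000000000000

P = 9015229097816388767119/10000000000000000000000 ≈ 90.15%


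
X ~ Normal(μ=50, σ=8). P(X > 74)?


z = (74-50)/8 = 3.0
P(X > 74) = 1 - P(Z ≤ 3.0) = 1 - 0.9987 = 0.0013

P(X > 74) ≈ 0.0013


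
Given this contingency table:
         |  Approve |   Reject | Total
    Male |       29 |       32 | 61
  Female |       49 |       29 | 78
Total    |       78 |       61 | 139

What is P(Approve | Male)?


P(Approve | Male) = 29/(29+32) = 29/61

P(Approve|Male) = 29/61 ≈ 47.54%


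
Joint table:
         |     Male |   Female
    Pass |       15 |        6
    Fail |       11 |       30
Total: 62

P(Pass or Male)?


P(Pass∨Male) = P(Pass) + P(Male) - P(Pass∧Male)
= (21 + 26 - 15)/62 = 32/62 = 16/31

P = 16/31 ≈ 51.61%


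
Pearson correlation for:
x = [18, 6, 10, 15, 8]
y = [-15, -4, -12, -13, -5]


n=5, Σx=57, Σy=-49, Σxy=-649, Σx²=749, Σy²=579
r = (5×(-649) - 57×(-49))/√((5×749 - 57²)(5×579 - (-49)²))
= -452/√(496×494) = -452/√245024 ≈ -452/494.9990 ≈ -0.9131

r ≈ -0.9131
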